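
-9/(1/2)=-18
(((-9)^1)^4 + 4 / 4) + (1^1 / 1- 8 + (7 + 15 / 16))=105007 / 16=6562.94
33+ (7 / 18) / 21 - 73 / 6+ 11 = 860 / 27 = 31.85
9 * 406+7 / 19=69433 / 19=3654.37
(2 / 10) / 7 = 1 / 35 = 0.03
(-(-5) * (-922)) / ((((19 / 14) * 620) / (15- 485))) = 1516690 / 589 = 2575.03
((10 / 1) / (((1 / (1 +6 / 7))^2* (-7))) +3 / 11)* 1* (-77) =358.39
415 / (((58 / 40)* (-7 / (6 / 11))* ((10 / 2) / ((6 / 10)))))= -5976 / 2233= -2.68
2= 2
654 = 654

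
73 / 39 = 1.87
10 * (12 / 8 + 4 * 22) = 895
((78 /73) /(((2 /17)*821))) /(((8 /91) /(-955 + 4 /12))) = -7199738 /59933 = -120.13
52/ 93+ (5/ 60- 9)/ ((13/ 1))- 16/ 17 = -87797/ 82212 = -1.07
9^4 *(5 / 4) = 32805 / 4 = 8201.25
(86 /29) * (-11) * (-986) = 32164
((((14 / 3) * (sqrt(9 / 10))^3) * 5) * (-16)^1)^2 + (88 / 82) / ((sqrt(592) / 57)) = 627 * sqrt(37) / 1517 + 508032 / 5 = 101608.91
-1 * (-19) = 19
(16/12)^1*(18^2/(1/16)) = 6912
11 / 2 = 5.50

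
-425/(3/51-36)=7225/611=11.82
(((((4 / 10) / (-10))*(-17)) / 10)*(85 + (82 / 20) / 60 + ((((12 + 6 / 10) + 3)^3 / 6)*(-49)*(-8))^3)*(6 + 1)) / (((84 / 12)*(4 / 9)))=36478526890830599849396631 / 15625000000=2334625721013158.39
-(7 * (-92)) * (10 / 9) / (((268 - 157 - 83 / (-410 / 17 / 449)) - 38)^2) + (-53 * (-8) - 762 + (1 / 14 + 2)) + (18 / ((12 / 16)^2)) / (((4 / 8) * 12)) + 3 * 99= -1863313829500913 / 55464080359086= -33.59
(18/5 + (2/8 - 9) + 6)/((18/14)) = 119/180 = 0.66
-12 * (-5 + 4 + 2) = -12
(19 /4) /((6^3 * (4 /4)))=19 /864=0.02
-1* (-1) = 1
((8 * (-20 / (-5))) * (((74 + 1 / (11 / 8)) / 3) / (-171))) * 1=-8768 / 1881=-4.66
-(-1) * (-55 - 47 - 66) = -168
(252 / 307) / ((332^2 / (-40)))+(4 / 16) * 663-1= 1393731737 / 8459692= 164.75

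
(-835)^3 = -582182875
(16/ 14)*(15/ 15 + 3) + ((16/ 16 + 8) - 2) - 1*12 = -3/ 7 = -0.43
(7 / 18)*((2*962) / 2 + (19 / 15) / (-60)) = 6060467 / 16200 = 374.10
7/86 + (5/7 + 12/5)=9619/3010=3.20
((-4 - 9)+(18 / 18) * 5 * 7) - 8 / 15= 322 / 15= 21.47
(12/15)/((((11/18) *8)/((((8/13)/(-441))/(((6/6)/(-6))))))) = 48/35035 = 0.00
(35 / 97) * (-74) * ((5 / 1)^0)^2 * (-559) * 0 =0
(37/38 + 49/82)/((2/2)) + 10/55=15022/8569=1.75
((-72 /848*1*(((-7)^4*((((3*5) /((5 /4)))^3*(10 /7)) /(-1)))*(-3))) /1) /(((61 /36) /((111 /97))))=-319740099840 /313601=-1019576.15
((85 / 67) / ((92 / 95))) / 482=8075 / 2971048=0.00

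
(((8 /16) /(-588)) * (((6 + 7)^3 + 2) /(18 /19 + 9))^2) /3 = -193961329 /14002632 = -13.85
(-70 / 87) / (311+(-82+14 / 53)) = -3710 / 1057137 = -0.00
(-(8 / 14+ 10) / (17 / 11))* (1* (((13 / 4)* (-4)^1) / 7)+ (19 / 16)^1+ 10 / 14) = -2035 / 6664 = -0.31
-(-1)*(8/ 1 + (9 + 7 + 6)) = 30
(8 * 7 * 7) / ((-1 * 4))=-98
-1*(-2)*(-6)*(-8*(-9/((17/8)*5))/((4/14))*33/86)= -399168/3655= -109.21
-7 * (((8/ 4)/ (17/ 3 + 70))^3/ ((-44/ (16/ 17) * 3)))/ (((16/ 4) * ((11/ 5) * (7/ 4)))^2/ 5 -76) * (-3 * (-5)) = -3780000/ 7811042994491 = -0.00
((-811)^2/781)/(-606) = -657721/473286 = -1.39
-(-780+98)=682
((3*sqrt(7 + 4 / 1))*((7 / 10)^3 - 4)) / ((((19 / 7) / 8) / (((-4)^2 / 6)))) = -204792*sqrt(11) / 2375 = -285.99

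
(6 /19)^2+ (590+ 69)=237935 /361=659.10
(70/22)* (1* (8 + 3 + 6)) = 595/11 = 54.09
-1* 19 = -19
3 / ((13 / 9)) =27 / 13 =2.08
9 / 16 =0.56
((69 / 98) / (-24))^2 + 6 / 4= 922513 / 614656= 1.50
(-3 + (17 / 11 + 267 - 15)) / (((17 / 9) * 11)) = 24804 / 2057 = 12.06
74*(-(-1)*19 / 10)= 703 / 5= 140.60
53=53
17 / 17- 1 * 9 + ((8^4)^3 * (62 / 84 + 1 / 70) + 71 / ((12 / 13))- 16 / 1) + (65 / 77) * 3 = 34124128770073 / 660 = 51703225409.20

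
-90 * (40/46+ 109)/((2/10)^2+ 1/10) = -1624500/23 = -70630.43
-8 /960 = -1 /120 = -0.01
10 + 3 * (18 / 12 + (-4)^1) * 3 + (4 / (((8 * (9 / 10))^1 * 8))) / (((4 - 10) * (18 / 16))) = -3040 / 243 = -12.51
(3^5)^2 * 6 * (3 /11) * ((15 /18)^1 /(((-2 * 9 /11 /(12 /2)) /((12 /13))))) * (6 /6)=-3542940 /13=-272533.85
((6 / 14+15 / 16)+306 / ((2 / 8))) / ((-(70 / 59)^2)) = -477735921 / 548800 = -870.51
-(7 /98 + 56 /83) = -867 /1162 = -0.75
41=41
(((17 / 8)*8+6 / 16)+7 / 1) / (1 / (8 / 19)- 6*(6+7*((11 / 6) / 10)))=-325 / 551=-0.59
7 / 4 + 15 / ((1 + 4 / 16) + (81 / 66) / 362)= 273857 / 19964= 13.72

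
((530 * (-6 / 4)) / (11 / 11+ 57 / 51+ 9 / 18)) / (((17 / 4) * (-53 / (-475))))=-57000 / 89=-640.45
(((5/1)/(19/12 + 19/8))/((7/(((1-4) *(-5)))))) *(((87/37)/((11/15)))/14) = 234900/378917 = 0.62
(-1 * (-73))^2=5329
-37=-37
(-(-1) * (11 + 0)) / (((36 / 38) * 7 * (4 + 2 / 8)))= 418 / 1071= 0.39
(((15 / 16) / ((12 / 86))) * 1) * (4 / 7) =215 / 56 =3.84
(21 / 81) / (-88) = -7 / 2376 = -0.00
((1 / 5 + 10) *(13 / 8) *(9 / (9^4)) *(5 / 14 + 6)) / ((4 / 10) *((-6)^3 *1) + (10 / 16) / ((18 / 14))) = -19669 / 11691162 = -0.00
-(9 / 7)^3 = -729 / 343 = -2.13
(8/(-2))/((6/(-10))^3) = 500/27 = 18.52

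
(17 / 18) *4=34 / 9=3.78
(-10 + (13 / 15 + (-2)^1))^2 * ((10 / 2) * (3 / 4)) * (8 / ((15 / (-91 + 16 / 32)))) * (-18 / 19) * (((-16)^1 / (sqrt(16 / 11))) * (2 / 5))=-80766544 * sqrt(11) / 2375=-112788.35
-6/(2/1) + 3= 0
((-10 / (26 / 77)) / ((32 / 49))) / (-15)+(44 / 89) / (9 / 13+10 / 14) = 93709 / 27768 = 3.37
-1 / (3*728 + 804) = -1 / 2988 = -0.00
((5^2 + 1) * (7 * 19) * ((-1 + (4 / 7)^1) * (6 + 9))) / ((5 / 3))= -13338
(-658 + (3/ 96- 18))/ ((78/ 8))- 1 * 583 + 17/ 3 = -67253/ 104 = -646.66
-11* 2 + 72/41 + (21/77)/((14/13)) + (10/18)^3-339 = -358.82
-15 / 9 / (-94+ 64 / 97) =485 / 27162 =0.02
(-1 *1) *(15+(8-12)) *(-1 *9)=99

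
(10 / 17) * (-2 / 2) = -10 / 17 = -0.59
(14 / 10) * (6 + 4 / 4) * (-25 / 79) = -245 / 79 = -3.10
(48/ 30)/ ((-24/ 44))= -44/ 15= -2.93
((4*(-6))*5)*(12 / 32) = -45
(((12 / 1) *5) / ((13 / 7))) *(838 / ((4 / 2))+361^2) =54910800 / 13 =4223907.69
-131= -131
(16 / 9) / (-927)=-16 / 8343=-0.00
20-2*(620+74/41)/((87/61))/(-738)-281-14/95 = -10835479559/41680395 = -259.97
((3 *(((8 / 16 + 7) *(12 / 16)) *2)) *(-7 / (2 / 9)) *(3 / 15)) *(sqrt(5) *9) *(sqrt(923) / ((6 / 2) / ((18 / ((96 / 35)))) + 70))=-59535 *sqrt(4615) / 2192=-1845.09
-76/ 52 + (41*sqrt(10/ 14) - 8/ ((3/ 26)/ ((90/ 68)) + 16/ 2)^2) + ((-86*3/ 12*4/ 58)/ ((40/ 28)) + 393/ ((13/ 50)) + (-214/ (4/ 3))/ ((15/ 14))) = 41*sqrt(35)/ 7 + 12742700535499/ 9375722330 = 1393.77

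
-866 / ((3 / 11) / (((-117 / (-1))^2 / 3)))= -14489046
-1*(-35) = 35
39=39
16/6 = 2.67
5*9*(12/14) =38.57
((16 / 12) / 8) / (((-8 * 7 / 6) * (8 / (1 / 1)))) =-1 / 448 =-0.00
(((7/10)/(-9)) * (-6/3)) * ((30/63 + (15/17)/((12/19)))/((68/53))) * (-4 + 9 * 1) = 141775/124848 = 1.14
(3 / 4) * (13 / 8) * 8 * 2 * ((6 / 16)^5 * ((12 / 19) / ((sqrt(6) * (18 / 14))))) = 7371 * sqrt(6) / 622592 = 0.03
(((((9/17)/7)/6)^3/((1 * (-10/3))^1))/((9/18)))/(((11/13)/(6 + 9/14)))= -97929/10380579440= -0.00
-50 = -50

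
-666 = -666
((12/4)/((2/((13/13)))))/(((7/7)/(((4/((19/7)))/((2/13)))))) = 273/19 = 14.37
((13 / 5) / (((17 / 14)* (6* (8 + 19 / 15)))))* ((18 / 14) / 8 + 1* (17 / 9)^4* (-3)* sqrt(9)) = -60717995 / 13781016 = -4.41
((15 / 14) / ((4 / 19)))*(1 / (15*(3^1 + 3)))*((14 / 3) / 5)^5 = 91238 / 2278125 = 0.04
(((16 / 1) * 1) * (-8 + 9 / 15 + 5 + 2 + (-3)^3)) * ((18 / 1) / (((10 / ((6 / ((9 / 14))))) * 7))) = -26304 / 25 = -1052.16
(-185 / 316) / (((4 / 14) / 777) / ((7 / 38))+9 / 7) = -7043505 / 15492532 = -0.45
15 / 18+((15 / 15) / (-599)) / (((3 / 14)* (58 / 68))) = 0.82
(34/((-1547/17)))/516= -17/23478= -0.00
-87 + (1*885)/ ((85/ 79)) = 12504/ 17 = 735.53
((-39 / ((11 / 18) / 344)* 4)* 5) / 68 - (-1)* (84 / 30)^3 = -150416872 / 23375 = -6434.95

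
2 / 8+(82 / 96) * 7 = 299 / 48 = 6.23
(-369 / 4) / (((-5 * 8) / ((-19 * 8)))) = -7011 / 20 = -350.55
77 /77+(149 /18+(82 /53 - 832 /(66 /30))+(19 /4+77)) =-5994317 /20988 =-285.61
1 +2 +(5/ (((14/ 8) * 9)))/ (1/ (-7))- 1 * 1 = -2/ 9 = -0.22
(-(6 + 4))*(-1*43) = 430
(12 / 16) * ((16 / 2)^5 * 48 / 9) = 131072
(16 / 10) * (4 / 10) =16 / 25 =0.64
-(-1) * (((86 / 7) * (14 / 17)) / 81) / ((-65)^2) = 172 / 5817825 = 0.00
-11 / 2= -5.50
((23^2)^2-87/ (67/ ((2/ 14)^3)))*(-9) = -57879233406/ 22981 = -2518568.97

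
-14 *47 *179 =-117782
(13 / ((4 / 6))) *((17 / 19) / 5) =663 / 190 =3.49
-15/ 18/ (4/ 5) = -25/ 24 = -1.04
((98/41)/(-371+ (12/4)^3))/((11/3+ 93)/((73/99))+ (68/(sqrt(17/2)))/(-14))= -838681305/15820934065256 - 1827847*sqrt(34)/15820934065256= -0.00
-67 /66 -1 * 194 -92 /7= -208.16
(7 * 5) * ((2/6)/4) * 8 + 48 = 214/3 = 71.33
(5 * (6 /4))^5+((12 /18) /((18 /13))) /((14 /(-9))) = 15946667 /672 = 23730.16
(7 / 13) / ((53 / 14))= 98 / 689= 0.14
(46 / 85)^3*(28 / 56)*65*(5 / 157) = 632684 / 3856705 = 0.16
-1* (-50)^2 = -2500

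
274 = 274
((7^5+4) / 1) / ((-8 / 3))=-50433 / 8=-6304.12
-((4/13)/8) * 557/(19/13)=-557/38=-14.66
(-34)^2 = 1156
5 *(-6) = -30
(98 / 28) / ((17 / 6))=21 / 17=1.24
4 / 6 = 2 / 3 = 0.67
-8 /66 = -4 /33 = -0.12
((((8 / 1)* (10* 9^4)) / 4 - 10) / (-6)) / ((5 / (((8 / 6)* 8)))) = -419872 / 9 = -46652.44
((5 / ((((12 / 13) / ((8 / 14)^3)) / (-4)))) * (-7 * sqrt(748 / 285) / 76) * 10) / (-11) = -4160 * sqrt(53295) / 1751211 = -0.55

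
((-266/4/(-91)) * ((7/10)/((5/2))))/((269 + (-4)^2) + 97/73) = 1387/1940900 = 0.00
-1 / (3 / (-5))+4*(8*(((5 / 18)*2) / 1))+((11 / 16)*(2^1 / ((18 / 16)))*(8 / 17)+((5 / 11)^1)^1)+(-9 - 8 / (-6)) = 2395 / 187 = 12.81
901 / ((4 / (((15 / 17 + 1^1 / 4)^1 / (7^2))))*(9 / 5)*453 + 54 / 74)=1833535 / 287217981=0.01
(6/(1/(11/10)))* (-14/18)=-77/15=-5.13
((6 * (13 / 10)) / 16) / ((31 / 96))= 234 / 155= 1.51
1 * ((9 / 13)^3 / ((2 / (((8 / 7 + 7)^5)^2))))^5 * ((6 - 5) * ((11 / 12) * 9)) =42256581965887071631758739125302359602337664183521538112139338049651098899025514748432602914087549757833 / 11783173025604173920351398704547375640209693694190653645503104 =3586180214282340564426122000000000000000000.00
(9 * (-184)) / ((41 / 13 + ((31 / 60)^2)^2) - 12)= 279002880000 / 1478394227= 188.72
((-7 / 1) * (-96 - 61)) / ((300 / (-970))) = -106603 / 30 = -3553.43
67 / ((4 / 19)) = 1273 / 4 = 318.25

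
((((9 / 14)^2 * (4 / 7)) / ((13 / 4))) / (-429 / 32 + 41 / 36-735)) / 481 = -0.00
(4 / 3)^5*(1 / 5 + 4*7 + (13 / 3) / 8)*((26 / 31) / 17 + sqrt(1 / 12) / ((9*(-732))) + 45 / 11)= 10595769472 / 21130065-55184*sqrt(3) / 18009945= 501.45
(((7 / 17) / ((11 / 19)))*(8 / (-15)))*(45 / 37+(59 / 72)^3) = -3244559339 / 4842192960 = -0.67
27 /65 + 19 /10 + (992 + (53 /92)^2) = 547215137 /550160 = 994.65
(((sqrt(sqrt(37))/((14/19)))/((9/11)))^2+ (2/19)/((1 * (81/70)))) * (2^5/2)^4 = 9175040/1539+ 715669504 * sqrt(37)/3969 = 1102773.89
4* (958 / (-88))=-479 / 11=-43.55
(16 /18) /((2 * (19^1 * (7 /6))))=0.02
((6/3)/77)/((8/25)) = 25/308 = 0.08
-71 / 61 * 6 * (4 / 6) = -284 / 61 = -4.66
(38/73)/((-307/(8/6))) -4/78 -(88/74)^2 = -1756186606/1196545701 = -1.47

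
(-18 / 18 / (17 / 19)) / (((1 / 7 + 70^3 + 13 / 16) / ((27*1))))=-19152 / 217691273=-0.00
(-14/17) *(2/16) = -7/68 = -0.10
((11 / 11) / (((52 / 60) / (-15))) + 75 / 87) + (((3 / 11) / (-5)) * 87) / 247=-6486569 / 393965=-16.46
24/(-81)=-8/27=-0.30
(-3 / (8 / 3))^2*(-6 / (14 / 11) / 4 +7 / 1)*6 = 39609 / 896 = 44.21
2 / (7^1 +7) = 1 / 7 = 0.14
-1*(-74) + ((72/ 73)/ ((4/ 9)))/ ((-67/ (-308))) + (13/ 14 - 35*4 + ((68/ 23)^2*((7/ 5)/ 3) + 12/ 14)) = -27130953343/ 543341190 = -49.93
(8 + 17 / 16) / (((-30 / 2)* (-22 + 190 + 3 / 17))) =-493 / 137232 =-0.00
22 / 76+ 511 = 19429 / 38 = 511.29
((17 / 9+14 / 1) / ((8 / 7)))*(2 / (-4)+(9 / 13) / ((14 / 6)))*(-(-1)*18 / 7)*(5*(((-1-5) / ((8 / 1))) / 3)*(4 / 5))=7.27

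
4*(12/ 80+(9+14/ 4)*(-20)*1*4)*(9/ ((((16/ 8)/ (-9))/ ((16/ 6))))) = 2159676/ 5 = 431935.20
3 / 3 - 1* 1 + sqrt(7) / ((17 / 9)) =9* sqrt(7) / 17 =1.40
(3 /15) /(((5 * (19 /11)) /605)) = 1331 /95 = 14.01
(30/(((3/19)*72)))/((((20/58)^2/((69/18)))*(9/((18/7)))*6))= 367517/90720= 4.05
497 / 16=31.06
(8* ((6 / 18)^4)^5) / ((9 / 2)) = 16 / 31381059609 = 0.00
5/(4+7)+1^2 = 16/11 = 1.45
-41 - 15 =-56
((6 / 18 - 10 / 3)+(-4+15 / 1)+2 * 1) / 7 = 10 / 7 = 1.43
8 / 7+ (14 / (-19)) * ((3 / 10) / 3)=711 / 665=1.07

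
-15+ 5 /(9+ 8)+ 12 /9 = -682 /51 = -13.37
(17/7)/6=17/42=0.40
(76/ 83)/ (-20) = -19/ 415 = -0.05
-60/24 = -5/2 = -2.50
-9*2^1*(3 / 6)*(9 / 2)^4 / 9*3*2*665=-13089195 / 8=-1636149.38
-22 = -22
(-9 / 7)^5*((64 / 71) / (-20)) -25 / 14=-19419307 / 11932970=-1.63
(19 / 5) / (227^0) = 19 / 5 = 3.80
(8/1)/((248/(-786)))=-786/31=-25.35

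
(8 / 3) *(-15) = -40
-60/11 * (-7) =420/11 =38.18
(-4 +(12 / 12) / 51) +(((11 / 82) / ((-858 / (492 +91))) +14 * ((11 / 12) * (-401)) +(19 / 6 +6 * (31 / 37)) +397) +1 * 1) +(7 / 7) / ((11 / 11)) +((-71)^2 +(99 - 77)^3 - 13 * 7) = 10854.96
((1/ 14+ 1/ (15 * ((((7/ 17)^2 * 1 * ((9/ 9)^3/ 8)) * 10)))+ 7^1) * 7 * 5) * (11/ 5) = 597157/ 1050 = 568.72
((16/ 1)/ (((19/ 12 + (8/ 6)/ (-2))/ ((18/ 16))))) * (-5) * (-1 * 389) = 420120/ 11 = 38192.73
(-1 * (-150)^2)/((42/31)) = -116250/7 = -16607.14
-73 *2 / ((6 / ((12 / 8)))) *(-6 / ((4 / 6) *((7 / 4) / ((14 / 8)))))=328.50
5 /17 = 0.29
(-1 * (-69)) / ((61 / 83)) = 5727 / 61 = 93.89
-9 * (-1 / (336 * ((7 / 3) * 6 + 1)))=0.00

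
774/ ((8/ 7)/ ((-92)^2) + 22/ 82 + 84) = 78340668/ 8529257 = 9.18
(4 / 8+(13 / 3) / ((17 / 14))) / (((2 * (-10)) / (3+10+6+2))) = -581 / 136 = -4.27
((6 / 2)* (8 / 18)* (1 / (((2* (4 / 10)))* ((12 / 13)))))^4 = 17850625 / 1679616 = 10.63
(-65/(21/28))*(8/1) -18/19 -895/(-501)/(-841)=-1852688861/2668493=-694.28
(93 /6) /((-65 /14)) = -217 /65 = -3.34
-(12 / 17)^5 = -248832 / 1419857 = -0.18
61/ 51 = 1.20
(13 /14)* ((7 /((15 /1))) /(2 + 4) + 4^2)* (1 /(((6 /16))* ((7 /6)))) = 75244 /2205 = 34.12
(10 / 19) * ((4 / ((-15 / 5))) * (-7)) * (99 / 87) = 3080 / 551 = 5.59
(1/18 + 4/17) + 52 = 16001/306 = 52.29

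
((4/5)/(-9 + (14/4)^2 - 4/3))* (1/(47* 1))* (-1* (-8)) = 384/5405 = 0.07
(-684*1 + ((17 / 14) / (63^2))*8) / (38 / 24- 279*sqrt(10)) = 1444266304 / 1038071778219 + 9425737984*sqrt(10) / 38447102897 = 0.78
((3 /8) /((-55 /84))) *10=-63 /11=-5.73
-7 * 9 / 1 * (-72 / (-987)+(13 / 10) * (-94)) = 1808091 / 235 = 7694.00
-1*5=-5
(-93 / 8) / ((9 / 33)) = -341 / 8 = -42.62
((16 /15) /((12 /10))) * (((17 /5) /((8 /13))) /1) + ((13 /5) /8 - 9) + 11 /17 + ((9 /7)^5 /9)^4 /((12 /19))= -300816342799394915957 /97665733948277089224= -3.08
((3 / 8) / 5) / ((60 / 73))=73 / 800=0.09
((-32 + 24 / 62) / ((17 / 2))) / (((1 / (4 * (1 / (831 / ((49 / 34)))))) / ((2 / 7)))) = -0.01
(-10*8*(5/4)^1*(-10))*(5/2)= 2500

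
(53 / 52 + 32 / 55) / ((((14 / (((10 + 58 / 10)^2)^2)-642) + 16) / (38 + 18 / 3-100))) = 1248466946293 / 8716830249270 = 0.14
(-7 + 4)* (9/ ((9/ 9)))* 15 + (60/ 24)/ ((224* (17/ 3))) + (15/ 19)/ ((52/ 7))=-761662935/ 1881152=-404.89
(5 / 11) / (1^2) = 5 / 11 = 0.45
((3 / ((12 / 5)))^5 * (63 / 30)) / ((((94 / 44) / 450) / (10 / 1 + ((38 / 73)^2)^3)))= 24628892978833171875 / 1820853410709248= 13526.02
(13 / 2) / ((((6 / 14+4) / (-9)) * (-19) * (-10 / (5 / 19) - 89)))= -819 / 149606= -0.01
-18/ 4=-9/ 2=-4.50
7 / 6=1.17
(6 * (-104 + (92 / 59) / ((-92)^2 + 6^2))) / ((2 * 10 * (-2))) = 39116931 / 2507500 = 15.60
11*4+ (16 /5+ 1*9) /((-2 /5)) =27 /2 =13.50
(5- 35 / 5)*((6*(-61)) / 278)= 366 / 139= 2.63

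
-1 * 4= -4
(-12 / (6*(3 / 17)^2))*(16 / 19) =-9248 / 171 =-54.08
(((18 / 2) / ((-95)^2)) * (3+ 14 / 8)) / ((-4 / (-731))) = 6579 / 7600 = 0.87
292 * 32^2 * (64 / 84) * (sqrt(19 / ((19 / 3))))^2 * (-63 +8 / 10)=-1487863808 / 35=-42510394.51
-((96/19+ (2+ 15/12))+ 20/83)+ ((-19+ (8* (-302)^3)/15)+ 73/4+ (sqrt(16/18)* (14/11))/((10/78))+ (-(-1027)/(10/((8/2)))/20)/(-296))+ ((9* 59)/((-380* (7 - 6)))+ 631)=-54133023200383/3685200+ 364* sqrt(2)/55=-14689294.67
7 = 7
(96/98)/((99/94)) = 1504/1617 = 0.93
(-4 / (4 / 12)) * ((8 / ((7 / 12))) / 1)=-1152 / 7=-164.57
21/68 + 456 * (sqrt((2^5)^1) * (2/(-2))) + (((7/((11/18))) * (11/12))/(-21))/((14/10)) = -1824 * sqrt(2) - 23/476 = -2579.57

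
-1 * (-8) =8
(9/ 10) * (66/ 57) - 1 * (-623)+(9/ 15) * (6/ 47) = 557338/ 893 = 624.12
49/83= 0.59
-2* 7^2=-98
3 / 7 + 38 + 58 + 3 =696 / 7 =99.43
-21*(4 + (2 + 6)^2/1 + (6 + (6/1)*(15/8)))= -7161/4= -1790.25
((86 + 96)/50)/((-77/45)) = -117/55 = -2.13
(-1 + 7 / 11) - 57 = -631 / 11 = -57.36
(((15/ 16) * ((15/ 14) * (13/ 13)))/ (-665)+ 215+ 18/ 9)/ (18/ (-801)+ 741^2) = 0.00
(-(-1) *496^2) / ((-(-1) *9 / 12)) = 984064 / 3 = 328021.33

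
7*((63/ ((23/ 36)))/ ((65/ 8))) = 127008/ 1495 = 84.96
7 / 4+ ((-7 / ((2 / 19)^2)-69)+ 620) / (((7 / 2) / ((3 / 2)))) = -230 / 7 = -32.86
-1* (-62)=62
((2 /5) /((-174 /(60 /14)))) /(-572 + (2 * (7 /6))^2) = 18 /1035097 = 0.00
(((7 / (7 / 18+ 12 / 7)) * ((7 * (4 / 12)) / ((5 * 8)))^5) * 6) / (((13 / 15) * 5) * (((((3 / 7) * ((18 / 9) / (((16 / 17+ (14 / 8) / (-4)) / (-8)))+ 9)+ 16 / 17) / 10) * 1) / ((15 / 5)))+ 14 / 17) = -13426221529 / 447801664000000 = -0.00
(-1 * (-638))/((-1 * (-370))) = 319/185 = 1.72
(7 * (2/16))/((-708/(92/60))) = -161/84960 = -0.00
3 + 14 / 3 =23 / 3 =7.67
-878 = -878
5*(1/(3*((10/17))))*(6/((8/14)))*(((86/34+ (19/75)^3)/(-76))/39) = -31950149/1250437500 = -0.03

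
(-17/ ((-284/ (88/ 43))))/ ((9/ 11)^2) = 0.18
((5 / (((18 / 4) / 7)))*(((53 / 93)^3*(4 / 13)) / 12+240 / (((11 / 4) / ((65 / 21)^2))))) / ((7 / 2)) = 282749177534060 / 152175496473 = 1858.05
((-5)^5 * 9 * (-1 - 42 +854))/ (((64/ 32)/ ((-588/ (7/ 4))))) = 3831975000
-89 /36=-2.47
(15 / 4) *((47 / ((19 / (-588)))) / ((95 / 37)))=-2124.37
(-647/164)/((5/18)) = -5823/410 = -14.20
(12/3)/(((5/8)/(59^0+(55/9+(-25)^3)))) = -4497952/45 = -99954.49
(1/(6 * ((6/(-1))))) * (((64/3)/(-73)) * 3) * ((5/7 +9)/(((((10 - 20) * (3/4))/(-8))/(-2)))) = -34816/68985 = -0.50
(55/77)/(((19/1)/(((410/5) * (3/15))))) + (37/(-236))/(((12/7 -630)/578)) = 52510231/69022212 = 0.76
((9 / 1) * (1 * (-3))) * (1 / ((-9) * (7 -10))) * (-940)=940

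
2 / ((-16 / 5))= -5 / 8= -0.62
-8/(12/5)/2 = -5/3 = -1.67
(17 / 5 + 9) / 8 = 31 / 20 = 1.55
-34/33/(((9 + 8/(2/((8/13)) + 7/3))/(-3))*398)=1139/1530111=0.00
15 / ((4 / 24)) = 90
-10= -10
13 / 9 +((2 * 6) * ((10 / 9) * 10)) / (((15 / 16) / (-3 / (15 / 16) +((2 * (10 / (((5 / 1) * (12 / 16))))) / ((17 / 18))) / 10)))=-6347 / 17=-373.35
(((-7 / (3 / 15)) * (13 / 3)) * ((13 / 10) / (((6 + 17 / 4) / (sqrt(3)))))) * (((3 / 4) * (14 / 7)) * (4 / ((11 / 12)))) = -56784 * sqrt(3) / 451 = -218.08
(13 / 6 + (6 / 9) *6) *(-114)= -703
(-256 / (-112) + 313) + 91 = 2844 / 7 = 406.29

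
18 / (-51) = -6 / 17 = -0.35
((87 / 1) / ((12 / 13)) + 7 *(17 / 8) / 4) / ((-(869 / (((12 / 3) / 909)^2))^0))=-3135 / 32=-97.97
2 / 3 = 0.67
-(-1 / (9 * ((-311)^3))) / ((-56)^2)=-1 / 848984439744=-0.00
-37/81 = -0.46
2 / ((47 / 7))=14 / 47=0.30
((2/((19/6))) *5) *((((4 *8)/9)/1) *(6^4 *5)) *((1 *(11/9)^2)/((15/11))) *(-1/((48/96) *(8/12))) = -13629440/57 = -239112.98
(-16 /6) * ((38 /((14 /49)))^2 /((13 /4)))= -566048 /39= -14514.05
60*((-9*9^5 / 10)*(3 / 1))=-9565938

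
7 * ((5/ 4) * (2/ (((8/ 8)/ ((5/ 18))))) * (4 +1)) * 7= 6125/ 36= 170.14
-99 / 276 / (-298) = 33 / 27416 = 0.00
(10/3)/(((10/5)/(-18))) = -30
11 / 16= 0.69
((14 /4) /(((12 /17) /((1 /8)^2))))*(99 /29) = 0.26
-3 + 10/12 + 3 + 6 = 41/6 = 6.83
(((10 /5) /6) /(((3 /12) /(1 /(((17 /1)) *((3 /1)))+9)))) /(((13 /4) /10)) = 73600 /1989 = 37.00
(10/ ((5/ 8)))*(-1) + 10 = -6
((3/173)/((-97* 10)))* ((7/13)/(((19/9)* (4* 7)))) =-27/165796280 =-0.00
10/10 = 1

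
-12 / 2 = -6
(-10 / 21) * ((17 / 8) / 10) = -17 / 168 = -0.10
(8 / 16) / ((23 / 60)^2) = 1800 / 529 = 3.40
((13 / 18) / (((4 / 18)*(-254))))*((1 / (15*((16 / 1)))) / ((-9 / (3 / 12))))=13 / 8778240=0.00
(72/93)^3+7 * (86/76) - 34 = -28997569/1132058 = -25.61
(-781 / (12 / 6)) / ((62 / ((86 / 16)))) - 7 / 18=-305719 / 8928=-34.24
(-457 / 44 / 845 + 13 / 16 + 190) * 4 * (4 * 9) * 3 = 766146789 / 9295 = 82425.69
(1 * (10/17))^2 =100/289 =0.35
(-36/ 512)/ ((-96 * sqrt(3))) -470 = -470 + sqrt(3)/ 4096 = -470.00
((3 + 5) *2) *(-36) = -576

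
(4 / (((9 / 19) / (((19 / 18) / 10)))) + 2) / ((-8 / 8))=-1171 / 405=-2.89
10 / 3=3.33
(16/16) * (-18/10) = -9/5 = -1.80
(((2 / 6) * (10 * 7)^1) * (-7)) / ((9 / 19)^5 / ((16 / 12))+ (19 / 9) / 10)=-72797310600 / 102063377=-713.26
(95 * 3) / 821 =285 / 821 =0.35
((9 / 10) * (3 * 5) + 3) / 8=2.06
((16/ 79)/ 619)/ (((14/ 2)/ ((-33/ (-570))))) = 88/ 32519165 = 0.00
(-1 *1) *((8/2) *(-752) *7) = 21056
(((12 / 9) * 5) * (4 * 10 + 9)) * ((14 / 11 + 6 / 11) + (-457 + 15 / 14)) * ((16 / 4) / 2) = -3263540 / 11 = -296685.45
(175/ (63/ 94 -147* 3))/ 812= -1175/ 2400678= -0.00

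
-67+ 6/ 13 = -865/ 13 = -66.54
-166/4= -83/2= -41.50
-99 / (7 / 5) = -495 / 7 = -70.71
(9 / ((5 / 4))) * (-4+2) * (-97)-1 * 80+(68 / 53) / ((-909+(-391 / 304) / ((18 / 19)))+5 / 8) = 91426372936 / 69430795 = 1316.80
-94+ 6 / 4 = -185 / 2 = -92.50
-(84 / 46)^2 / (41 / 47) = -82908 / 21689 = -3.82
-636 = -636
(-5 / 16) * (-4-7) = 55 / 16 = 3.44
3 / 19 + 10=10.16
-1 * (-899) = 899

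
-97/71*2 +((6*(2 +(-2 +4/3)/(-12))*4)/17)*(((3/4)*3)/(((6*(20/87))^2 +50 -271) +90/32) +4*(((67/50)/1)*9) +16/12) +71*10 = 672684435500864/790373141325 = 851.10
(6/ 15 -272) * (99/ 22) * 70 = -85554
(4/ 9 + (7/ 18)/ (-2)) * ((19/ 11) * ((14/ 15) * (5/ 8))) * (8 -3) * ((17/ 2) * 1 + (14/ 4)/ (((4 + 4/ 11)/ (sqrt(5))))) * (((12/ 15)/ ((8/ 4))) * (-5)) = -11305/ 528 -4655 * sqrt(5)/ 2304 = -25.93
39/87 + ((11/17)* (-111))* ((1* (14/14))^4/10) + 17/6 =-28846/7395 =-3.90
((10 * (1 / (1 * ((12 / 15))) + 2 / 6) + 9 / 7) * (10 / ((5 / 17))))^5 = 272828075026359537343 / 4084101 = 66802479915741.44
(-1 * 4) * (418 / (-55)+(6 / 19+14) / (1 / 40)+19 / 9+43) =-2086688 / 855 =-2440.57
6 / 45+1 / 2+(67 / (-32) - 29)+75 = 21379 / 480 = 44.54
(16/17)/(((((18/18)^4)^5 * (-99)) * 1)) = -16/1683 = -0.01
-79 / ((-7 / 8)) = 632 / 7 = 90.29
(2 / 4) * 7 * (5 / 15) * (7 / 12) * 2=49 / 36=1.36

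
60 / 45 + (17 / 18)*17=313 / 18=17.39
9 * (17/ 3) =51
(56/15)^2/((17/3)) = 3136/1275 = 2.46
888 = 888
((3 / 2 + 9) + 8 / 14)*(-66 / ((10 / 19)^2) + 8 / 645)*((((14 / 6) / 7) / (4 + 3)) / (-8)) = 47637607 / 3034080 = 15.70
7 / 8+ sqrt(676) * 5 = 1047 / 8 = 130.88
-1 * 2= -2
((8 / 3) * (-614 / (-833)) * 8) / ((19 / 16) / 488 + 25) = 306823168 / 487852281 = 0.63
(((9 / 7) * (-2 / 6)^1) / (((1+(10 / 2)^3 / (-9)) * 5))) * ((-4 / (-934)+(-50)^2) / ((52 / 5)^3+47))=0.01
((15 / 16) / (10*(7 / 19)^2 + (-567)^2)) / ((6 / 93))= 167865 / 3713856608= 0.00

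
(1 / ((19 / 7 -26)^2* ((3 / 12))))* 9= 1764 / 26569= 0.07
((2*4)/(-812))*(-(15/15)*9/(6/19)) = 57/203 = 0.28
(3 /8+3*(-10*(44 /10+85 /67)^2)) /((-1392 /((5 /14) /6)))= 57676771 /1399706112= 0.04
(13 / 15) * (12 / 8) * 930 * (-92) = -111228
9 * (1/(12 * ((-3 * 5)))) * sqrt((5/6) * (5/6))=-1/24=-0.04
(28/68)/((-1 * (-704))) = 7/11968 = 0.00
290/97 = 2.99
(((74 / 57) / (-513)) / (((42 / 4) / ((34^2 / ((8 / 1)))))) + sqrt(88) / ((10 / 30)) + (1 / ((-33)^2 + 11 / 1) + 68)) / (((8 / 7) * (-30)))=-45908852261 / 23158872000 - 7 * sqrt(22) / 40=-2.80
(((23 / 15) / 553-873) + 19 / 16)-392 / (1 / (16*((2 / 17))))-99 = -3855219419 / 2256240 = -1708.69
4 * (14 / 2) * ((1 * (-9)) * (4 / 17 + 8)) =-35280 / 17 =-2075.29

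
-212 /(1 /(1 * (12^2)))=-30528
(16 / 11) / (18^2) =4 / 891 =0.00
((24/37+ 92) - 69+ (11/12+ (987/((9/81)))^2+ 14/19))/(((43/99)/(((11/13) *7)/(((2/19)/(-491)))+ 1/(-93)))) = -489167568116065033085/97458296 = -5019250163332.07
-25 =-25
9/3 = 3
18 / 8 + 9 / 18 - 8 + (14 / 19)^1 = -343 / 76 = -4.51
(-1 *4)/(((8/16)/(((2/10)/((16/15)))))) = -3/2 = -1.50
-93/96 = -31/32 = -0.97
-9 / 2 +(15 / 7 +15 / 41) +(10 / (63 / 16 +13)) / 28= -306473 / 155554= -1.97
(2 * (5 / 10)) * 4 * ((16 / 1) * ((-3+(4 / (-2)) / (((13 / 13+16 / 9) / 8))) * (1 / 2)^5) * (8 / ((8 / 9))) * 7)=-1103.76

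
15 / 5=3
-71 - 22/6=-224/3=-74.67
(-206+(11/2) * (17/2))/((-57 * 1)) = 2.79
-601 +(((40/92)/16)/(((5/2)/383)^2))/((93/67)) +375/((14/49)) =12523574/10695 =1170.97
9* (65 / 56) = 585 / 56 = 10.45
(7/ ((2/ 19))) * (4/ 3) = 266/ 3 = 88.67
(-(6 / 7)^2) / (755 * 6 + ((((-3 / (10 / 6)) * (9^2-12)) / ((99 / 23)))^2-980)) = -108900 / 649608631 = -0.00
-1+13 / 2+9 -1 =13.50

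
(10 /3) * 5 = 16.67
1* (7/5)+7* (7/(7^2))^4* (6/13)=31243/22295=1.40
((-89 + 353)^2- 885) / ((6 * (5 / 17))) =389929 / 10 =38992.90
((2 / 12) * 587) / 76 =587 / 456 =1.29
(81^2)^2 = 43046721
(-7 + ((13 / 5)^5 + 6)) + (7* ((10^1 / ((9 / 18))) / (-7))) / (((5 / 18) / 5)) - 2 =-244.19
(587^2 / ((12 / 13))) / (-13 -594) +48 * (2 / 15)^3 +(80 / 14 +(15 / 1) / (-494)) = -2876947868089 / 4722763500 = -609.17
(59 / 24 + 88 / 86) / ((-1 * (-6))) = 0.58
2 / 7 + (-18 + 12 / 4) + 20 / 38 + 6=-1089 / 133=-8.19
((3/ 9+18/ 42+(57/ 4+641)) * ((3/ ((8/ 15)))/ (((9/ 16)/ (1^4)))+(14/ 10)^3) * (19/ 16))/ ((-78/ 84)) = -111190869/ 10400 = -10691.43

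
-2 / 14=-1 / 7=-0.14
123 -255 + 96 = -36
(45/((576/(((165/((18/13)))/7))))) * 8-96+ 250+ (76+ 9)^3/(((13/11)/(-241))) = -547022526853/4368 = -125234094.98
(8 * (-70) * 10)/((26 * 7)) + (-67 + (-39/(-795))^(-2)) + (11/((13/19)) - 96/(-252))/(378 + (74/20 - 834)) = 5100192976/16052127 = 317.73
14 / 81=0.17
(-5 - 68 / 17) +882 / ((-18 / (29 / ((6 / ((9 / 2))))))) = -4299 / 4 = -1074.75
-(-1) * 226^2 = 51076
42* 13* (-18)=-9828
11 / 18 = 0.61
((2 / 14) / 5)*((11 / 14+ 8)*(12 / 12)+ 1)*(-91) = -1781 / 70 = -25.44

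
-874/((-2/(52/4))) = 5681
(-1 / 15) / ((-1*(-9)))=-0.01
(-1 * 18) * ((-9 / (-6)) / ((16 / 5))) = -135 / 16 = -8.44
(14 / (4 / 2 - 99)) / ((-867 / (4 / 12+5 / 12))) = 7 / 56066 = 0.00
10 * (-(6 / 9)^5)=-320 / 243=-1.32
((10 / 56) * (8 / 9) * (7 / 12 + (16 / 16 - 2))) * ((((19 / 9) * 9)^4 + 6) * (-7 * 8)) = 13032700 / 27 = 482692.59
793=793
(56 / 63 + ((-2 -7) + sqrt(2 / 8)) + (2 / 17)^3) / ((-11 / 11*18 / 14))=4710559 / 795906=5.92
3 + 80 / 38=97 / 19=5.11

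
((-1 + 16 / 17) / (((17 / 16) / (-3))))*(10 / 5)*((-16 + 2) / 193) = -1344 / 55777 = -0.02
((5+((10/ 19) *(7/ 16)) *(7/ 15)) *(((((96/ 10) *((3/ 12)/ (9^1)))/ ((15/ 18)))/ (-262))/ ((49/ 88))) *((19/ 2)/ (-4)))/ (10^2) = 25619/ 96285000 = 0.00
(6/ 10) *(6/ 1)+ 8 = 58/ 5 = 11.60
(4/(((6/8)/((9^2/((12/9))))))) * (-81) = -26244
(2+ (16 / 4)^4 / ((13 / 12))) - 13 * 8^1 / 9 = 26530 / 117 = 226.75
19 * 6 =114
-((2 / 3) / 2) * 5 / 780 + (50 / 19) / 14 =11567 / 62244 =0.19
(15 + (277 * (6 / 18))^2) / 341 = 76864 / 3069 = 25.05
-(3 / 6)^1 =-1 / 2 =-0.50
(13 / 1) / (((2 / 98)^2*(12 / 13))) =405769 / 12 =33814.08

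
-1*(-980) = 980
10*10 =100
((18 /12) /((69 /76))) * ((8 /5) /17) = 304 /1955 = 0.16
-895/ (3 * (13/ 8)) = -7160/ 39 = -183.59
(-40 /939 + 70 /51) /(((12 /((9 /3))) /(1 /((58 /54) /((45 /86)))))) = 4299075 /26541148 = 0.16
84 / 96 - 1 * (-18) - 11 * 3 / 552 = 1731 / 92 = 18.82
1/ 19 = 0.05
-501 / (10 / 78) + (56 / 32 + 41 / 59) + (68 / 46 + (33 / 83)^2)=-729868378453 / 186967460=-3903.72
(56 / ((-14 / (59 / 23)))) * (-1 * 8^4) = 42028.52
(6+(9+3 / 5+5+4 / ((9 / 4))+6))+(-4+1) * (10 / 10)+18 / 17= 20224 / 765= 26.44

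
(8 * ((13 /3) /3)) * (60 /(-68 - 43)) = -6.25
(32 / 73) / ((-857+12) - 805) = -0.00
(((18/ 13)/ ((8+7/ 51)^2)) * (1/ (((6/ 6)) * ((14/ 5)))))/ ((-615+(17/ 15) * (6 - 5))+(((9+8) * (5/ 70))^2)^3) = -75539532096/ 6176737688318821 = -0.00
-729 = -729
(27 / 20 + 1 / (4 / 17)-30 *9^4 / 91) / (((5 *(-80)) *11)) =490801 / 1001000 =0.49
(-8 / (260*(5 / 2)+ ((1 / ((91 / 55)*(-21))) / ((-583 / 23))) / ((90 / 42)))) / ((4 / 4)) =-347256 / 28214573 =-0.01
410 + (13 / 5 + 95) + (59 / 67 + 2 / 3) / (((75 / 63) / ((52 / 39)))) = 2559398 / 5025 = 509.33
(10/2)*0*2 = 0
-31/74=-0.42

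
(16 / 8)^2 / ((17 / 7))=1.65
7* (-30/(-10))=21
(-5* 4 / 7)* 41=-820 / 7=-117.14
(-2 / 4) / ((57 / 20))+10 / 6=85 / 57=1.49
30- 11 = 19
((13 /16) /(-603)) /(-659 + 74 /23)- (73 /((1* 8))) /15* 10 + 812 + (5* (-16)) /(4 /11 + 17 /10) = 25341438082717 /33033217968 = 767.15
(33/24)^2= 121/64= 1.89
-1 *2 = -2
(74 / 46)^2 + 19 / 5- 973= -2556689 / 2645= -966.61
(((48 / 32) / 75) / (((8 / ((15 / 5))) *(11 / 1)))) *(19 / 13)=57 / 57200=0.00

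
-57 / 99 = -19 / 33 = -0.58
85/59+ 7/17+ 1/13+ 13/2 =8.43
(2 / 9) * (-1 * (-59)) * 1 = 118 / 9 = 13.11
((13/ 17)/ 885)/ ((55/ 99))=39/ 25075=0.00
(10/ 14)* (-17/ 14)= -85/ 98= -0.87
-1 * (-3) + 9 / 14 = 51 / 14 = 3.64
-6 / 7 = -0.86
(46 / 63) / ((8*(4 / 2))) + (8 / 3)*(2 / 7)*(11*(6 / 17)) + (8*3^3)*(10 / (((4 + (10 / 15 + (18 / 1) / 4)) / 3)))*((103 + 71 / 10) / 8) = 4586032273 / 471240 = 9731.84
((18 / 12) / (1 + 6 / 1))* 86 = 129 / 7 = 18.43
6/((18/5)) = 5/3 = 1.67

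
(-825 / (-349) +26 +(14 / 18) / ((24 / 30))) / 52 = 368579 / 653328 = 0.56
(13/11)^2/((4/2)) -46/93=4585/22506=0.20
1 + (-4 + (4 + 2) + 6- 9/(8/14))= -27/4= -6.75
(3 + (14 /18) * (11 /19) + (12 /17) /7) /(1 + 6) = 72262 /142443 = 0.51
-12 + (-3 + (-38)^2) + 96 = 1525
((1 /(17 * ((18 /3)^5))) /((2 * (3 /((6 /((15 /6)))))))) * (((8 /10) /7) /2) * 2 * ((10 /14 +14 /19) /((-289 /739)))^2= 20342461129 /4272206165457300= 0.00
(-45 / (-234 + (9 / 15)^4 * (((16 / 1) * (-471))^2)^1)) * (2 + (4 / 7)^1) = -0.00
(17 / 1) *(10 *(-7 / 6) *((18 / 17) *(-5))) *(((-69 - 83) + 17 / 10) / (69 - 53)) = -157815 / 16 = -9863.44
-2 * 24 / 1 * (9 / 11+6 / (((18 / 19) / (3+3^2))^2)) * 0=0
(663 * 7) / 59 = 78.66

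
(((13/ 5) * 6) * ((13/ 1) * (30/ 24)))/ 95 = 507/ 190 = 2.67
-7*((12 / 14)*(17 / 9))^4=-1336336 / 27783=-48.10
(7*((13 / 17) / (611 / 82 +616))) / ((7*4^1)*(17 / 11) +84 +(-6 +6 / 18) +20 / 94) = 3857854 / 54735640877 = 0.00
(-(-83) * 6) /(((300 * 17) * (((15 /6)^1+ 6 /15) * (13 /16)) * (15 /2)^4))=21248 /1622278125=0.00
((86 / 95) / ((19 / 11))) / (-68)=-473 / 61370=-0.01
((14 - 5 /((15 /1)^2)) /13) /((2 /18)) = 629 /65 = 9.68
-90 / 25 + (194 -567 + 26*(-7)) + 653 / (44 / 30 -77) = -3213444 / 5665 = -567.25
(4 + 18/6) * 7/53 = 49/53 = 0.92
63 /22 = 2.86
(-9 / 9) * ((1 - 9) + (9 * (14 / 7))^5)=-1889560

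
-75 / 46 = -1.63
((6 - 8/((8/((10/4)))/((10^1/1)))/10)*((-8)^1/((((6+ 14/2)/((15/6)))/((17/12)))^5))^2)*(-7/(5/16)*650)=-4823422906347705078125/656602650091220631552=-7.35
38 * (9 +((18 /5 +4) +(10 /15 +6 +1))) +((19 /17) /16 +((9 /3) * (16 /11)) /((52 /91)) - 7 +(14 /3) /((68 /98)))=13906293 /14960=929.57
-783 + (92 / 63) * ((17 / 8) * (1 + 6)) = -13703 / 18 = -761.28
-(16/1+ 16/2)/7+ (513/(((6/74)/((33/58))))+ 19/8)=5844437/1624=3598.79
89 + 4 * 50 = 289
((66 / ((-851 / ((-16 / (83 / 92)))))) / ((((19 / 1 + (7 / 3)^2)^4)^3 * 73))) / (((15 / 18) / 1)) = 2541865828329 / 5116962100206865040000000000000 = 0.00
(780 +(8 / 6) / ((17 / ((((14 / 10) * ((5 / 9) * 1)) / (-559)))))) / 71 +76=1584644228 / 18217251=86.99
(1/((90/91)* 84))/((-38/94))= -611/20520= -0.03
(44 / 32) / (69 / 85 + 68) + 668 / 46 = 15650033 / 1076216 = 14.54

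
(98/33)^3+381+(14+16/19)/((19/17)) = 5454863207/12973257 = 420.47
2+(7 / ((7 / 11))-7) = 6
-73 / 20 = -3.65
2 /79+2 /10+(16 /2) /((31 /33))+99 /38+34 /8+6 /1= 21.60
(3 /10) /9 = 1 /30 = 0.03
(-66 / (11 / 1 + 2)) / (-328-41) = 22 / 1599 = 0.01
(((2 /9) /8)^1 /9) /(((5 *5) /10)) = 1 /810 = 0.00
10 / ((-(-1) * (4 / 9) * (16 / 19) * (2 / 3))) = 2565 / 64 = 40.08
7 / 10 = 0.70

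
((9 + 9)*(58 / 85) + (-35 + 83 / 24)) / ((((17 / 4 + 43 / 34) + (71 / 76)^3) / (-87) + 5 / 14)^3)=-9039237234318532069810508169216 / 10794575353892221737154877755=-837.39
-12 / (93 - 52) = -12 / 41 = -0.29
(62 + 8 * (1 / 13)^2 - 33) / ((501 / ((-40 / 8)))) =-24545 / 84669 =-0.29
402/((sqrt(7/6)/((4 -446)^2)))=78536328*sqrt(42)/7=72710511.02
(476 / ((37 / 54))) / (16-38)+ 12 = -7968 / 407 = -19.58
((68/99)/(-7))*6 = -136/231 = -0.59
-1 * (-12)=12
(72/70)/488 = 0.00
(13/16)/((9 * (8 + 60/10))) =13/2016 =0.01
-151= -151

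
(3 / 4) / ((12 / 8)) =1 / 2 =0.50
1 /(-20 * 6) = -1 /120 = -0.01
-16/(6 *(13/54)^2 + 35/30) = -243/23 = -10.57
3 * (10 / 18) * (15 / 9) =25 / 9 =2.78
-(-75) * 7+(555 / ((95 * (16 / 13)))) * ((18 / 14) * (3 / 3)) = 1130187 / 2128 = 531.10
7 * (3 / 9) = 7 / 3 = 2.33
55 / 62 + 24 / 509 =29483 / 31558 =0.93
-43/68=-0.63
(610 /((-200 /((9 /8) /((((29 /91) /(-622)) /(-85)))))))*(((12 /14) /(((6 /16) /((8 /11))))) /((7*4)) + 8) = -20489192217 /4466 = -4587817.33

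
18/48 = 3/8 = 0.38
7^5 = 16807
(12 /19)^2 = 144 /361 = 0.40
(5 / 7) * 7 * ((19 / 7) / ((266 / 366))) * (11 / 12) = 3355 / 196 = 17.12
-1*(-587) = 587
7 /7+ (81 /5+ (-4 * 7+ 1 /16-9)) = -1579 /80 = -19.74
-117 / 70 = -1.67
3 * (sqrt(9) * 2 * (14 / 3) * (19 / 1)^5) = 207992316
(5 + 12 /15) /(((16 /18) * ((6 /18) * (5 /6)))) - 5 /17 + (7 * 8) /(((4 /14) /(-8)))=-2626167 /1700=-1544.80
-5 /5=-1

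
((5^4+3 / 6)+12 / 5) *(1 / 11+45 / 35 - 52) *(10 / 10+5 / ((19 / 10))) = -120629457 / 1045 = -115434.89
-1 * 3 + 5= 2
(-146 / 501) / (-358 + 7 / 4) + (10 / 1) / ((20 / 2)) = 714509 / 713925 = 1.00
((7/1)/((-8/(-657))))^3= 97272533799/512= 189985417.58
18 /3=6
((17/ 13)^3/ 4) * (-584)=-717298/ 2197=-326.49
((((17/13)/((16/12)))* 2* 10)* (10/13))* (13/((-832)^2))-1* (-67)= 301464827/4499456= 67.00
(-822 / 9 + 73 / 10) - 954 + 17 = -30631 / 30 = -1021.03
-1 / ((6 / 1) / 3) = -1 / 2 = -0.50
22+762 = 784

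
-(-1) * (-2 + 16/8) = 0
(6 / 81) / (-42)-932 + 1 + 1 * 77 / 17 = -8930267 / 9639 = -926.47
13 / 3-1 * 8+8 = 13 / 3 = 4.33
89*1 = 89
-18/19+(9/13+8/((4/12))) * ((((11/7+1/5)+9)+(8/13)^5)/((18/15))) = 285689429385/1283931194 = 222.51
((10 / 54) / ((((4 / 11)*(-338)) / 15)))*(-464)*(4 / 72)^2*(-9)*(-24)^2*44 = -11228800 / 1521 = -7382.51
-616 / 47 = -13.11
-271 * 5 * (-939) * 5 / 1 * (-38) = -241745550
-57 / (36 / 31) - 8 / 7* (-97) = 5189 / 84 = 61.77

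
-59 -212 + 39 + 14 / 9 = -2074 / 9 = -230.44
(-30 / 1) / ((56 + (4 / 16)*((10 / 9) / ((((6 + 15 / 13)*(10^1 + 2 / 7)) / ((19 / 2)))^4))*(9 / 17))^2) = -35879188681725087036155668214977658880 / 3750576663239050649149283344255224055321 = -0.01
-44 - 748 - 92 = -884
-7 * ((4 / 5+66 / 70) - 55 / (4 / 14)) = 13353 / 10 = 1335.30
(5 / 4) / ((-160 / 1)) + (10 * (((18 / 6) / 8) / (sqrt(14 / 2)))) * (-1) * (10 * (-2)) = -1 / 128 + 75 * sqrt(7) / 7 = 28.34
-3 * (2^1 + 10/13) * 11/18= -66/13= -5.08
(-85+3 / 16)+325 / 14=-6899 / 112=-61.60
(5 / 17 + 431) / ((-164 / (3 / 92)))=-5499 / 64124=-0.09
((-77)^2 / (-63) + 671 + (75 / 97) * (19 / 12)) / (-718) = -2018771 / 2507256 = -0.81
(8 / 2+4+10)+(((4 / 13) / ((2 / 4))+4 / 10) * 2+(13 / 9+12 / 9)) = 22.81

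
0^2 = 0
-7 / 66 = -0.11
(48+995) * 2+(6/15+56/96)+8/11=2087.71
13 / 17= 0.76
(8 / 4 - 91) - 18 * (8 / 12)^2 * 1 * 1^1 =-97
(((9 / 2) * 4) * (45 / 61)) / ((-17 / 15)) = -12150 / 1037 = -11.72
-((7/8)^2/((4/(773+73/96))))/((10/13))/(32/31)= -1466826907/7864320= -186.52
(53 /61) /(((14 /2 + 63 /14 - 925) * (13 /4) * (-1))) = 424 /1448811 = 0.00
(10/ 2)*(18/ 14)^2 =405/ 49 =8.27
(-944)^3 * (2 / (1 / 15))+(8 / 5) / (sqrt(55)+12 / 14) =-335525536358736 / 13295+392 * sqrt(55) / 13295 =-25236971519.81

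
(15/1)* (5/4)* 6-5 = 215/2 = 107.50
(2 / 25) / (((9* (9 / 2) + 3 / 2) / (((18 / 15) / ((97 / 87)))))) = 174 / 84875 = 0.00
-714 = -714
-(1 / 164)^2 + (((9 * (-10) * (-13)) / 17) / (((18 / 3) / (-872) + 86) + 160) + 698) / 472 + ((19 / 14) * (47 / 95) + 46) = 541785152563671 / 11251841681360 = 48.15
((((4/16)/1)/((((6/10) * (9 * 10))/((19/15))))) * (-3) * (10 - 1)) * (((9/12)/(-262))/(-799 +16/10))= -19/33427008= -0.00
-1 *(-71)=71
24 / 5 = 4.80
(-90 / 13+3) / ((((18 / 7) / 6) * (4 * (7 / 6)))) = -51 / 26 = -1.96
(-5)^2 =25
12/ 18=2/ 3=0.67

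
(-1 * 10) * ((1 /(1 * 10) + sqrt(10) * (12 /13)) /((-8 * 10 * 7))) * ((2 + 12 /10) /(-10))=-12 * sqrt(10) /2275-1 /1750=-0.02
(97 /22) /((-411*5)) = -97 /45210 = -0.00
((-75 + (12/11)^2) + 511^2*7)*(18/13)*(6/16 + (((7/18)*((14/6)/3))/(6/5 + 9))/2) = 54792527749/55539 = 986559.49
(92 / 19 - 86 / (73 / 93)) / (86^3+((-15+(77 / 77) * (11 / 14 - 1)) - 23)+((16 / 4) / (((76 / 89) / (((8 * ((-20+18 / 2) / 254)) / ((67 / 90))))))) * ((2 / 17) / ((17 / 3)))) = -5000444173844 / 30370370687984583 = -0.00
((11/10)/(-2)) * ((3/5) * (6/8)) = -99/400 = -0.25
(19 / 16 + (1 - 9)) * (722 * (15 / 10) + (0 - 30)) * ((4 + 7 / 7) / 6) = -191295 / 32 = -5977.97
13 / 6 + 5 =7.17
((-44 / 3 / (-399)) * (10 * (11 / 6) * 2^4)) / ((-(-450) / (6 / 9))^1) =0.02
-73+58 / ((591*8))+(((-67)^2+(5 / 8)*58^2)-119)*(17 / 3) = 86533067 / 2364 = 36604.51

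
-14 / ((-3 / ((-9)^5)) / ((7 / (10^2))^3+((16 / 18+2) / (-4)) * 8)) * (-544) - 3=-13532352645864 / 15625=-866070569.34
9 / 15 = 3 / 5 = 0.60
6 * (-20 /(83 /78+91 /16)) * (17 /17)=-74880 /4213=-17.77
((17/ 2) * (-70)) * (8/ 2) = -2380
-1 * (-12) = 12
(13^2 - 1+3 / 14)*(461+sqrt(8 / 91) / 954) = 785*sqrt(182) / 202566+1085655 / 14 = 77546.84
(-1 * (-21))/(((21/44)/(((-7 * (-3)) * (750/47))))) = 693000/47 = 14744.68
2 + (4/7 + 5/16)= 323/112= 2.88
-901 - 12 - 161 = -1074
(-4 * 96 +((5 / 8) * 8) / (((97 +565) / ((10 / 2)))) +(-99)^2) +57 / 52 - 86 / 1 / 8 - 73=40165854 / 4303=9334.38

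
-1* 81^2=-6561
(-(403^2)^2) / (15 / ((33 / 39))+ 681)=-290143516091 / 7686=-37749611.77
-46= -46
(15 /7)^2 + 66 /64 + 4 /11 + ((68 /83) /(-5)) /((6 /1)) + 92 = 2103556943 /21473760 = 97.96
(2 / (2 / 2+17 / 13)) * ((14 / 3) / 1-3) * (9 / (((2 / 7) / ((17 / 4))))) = 1547 / 8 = 193.38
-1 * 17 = -17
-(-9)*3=27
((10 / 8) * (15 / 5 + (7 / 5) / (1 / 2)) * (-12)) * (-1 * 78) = 6786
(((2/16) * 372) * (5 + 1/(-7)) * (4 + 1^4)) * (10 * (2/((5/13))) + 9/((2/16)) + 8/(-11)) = 10719180/77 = 139210.13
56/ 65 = 0.86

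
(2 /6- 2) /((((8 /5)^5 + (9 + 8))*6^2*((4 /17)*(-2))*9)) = 265625 /667903968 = 0.00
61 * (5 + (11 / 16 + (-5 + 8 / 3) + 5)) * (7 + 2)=73383 / 16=4586.44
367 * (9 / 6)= 1101 / 2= 550.50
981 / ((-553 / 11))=-10791 / 553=-19.51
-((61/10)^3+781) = -1007981/1000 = -1007.98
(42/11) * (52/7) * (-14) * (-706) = 3083808/11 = 280346.18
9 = 9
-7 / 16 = -0.44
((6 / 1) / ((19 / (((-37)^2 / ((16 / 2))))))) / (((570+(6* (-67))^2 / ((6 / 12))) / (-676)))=-17797 / 157738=-0.11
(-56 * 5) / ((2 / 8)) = -1120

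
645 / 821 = 0.79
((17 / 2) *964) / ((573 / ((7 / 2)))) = 28679 / 573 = 50.05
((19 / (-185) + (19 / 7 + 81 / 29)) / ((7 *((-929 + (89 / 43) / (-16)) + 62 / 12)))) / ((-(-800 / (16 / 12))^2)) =8727839 / 3760029039112500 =0.00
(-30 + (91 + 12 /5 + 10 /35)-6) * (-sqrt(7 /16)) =-2019 * sqrt(7) /140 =-38.16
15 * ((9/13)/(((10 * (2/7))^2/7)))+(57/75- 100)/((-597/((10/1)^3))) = 175.14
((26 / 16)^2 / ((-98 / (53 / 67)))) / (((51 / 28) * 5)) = -8957 / 3827040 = -0.00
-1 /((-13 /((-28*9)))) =-252 /13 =-19.38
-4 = -4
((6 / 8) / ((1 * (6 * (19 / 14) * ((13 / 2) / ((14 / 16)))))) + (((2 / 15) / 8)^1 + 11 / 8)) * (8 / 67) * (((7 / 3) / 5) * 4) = 1165262 / 3723525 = 0.31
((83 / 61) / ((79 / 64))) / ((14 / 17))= 45152 / 33733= 1.34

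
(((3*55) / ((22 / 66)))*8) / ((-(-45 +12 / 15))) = 19800 / 221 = 89.59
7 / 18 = 0.39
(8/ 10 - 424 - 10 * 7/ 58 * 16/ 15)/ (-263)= 184652/ 114405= 1.61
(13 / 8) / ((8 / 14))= 91 / 32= 2.84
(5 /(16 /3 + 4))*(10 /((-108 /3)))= -25 /168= -0.15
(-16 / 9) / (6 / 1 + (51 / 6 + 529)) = -32 / 9783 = -0.00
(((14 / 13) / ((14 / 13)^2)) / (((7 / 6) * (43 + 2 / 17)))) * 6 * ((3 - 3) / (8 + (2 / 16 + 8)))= 0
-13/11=-1.18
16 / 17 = 0.94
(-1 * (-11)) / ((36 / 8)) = 22 / 9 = 2.44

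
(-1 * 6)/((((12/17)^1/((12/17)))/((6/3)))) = -12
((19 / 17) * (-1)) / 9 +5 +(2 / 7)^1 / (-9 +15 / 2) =5018 / 1071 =4.69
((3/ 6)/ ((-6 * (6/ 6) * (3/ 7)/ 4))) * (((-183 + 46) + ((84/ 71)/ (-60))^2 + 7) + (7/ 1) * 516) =-1023911231/ 378075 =-2708.22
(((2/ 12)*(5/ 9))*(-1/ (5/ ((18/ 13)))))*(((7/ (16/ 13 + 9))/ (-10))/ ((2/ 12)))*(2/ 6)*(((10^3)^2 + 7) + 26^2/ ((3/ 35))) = 3023681/ 855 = 3536.47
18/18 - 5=-4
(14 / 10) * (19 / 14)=19 / 10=1.90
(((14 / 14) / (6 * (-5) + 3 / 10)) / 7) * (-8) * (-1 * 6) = -160 / 693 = -0.23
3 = 3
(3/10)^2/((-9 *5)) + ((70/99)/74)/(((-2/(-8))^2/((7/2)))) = 0.53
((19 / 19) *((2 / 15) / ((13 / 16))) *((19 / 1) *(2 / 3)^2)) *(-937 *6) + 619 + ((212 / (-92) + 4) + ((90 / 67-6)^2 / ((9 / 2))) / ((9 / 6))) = -432871480316 / 60399495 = -7166.81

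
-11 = -11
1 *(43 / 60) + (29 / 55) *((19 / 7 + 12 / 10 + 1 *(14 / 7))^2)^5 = 50266970259278711411149277 / 1820641253320312500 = 27609486.58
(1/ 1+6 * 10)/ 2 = 61/ 2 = 30.50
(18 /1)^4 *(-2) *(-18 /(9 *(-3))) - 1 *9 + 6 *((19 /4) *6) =-139806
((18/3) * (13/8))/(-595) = -39/2380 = -0.02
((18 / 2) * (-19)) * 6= -1026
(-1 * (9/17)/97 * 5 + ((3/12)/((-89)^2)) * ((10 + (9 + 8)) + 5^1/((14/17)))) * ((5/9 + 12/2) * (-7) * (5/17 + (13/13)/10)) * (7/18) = 531212168543/2877760133280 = 0.18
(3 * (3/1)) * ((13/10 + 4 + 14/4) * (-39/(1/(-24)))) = 370656/5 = 74131.20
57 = 57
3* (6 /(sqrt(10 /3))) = 9* sqrt(30) /5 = 9.86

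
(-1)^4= 1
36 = 36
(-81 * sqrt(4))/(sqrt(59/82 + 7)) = -54 * sqrt(51906)/211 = -58.31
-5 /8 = -0.62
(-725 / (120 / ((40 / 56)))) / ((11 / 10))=-3625 / 924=-3.92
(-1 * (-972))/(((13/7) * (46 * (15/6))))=6804/1495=4.55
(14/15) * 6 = 28/5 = 5.60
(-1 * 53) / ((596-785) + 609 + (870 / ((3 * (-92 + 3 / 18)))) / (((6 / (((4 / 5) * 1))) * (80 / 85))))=-2014 / 15943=-0.13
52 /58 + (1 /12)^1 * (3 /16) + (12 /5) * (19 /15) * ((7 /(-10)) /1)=-282071 /232000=-1.22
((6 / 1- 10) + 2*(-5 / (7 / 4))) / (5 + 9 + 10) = -17 / 42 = -0.40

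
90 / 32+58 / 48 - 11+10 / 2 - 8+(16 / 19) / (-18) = -27431 / 2736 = -10.03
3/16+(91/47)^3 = 12368605/1661168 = 7.45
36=36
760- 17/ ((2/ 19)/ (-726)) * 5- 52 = 586953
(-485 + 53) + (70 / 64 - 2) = -13853 / 32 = -432.91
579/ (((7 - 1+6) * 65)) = 193/ 260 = 0.74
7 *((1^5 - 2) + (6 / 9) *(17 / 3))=175 / 9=19.44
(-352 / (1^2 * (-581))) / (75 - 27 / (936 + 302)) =435776 / 53930163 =0.01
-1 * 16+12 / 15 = -76 / 5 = -15.20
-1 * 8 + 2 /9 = -70 /9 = -7.78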